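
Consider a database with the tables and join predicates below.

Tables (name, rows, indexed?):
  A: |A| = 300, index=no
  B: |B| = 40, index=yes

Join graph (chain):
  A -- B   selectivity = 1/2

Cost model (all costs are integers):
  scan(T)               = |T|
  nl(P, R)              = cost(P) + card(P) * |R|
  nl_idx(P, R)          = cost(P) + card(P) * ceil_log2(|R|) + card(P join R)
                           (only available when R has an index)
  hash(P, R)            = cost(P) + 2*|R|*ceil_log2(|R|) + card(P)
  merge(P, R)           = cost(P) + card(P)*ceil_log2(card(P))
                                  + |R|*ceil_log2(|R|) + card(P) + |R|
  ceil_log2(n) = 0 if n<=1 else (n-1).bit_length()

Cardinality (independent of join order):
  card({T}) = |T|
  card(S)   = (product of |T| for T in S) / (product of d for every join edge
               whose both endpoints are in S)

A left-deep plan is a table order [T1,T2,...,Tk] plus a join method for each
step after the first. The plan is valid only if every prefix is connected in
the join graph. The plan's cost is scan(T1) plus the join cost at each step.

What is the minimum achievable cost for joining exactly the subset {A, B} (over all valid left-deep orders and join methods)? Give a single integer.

1080

Selinger DP over subsets of {A,B}:
  {A}: scan cost=300, card=300
  {B}: scan cost=40, card=40
  {AB}: card=6000; try (B,hash)→1080, (A,merge)→3320, (B,merge)→3580, (A,hash)→5480, (B,nl_idx)→8100, (A,nl)→12040 …(+1); best=1080 via (B,hash)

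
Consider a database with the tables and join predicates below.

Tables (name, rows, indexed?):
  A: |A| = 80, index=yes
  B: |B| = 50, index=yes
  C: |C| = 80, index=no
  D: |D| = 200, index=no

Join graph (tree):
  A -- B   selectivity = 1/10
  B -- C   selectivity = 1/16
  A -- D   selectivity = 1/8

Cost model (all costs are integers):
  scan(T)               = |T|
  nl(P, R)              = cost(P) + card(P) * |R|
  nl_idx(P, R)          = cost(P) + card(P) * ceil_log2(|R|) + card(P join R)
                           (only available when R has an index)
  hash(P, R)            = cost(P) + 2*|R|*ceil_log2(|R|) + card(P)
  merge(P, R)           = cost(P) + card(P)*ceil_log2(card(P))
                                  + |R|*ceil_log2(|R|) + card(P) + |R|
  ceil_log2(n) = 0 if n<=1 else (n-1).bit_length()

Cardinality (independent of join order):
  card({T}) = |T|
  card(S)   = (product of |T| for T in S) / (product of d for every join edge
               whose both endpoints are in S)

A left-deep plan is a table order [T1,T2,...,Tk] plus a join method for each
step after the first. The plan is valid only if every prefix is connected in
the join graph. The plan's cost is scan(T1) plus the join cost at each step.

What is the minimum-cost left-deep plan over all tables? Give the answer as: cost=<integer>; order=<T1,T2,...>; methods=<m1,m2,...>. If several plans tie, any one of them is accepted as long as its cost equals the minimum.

Selinger DP (subsets sized 1..n):
  {A}: scan cost=80, card=80
  {B}: scan cost=50, card=50
  {C}: scan cost=80, card=80
  {D}: scan cost=200, card=200
  {AB}: card=400; try (B,hash)→760, (A,nl_idx)→800, (B,nl_idx)→960, (A,merge)→1040, (B,merge)→1070, (A,hash)→1220 …(+2); best=760 via (B,hash)
  {AD}: card=2000; try (A,hash)→1520, (D,merge)→2520, (A,merge)→2640, (D,hash)→3360, (A,nl_idx)→3600, (D,nl)→16080 …(+1); best=1520 via (A,hash)
  {BC}: card=250; try (B,hash)→760, (B,nl_idx)→810, (C,merge)→1040, (B,merge)→1070, (C,hash)→1220, (C,nl)→4050 …(+1); best=760 via (B,hash)
  {ABC}: card=2000; try (A,hash)→2130, (C,hash)→2280, (A,merge)→3650, (A,nl_idx)→4510, (C,merge)→5400, (A,nl)→20760 …(+1); best=2130 via (A,hash)
  {ABD}: card=10000; try (B,hash)→4120, (D,hash)→4360, (D,merge)→6560, (B,nl_idx)→23520, (B,merge)→25870, (D,nl)→80760 …(+1); best=4120 via (B,hash)
  {ABCD}: card=50000; try (D,hash)→7330, (C,hash)→15240, (D,merge)→27930, (C,merge)→154760, (D,nl)→402130, (C,nl)→804120; best=7330 via (D,hash)

cost=7330; order=C,B,A,D; methods=hash,hash,hash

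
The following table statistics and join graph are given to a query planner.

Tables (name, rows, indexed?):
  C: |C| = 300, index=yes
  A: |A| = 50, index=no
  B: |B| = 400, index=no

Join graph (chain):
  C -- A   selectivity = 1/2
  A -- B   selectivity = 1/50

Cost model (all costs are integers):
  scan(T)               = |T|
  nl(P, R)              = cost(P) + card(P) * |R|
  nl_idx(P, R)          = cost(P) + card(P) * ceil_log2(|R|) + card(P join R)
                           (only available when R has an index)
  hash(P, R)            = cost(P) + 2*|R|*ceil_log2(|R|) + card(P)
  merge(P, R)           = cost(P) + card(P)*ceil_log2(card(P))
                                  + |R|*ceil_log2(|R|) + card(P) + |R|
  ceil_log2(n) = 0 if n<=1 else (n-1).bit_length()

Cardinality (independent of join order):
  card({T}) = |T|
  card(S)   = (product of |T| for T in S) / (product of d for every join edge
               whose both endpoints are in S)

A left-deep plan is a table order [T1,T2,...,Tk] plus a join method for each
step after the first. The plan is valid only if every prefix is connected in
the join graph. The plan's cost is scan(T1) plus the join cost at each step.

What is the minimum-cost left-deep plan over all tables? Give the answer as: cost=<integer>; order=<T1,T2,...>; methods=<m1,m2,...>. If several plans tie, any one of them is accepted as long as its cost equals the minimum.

cost=7200; order=B,A,C; methods=hash,hash

Selinger DP (subsets sized 1..n):
  {C}: scan cost=300, card=300
  {A}: scan cost=50, card=50
  {B}: scan cost=400, card=400
  {AC}: card=7500; try (A,hash)→1200, (C,merge)→3400, (A,merge)→3650, (C,hash)→5500, (C,nl_idx)→8000, (C,nl)→15050 …(+1); best=1200 via (A,hash)
  {AB}: card=400; try (A,hash)→1400, (B,merge)→4400, (A,merge)→4750, (B,hash)→7300, (B,nl)→20050, (A,nl)→20400; best=1400 via (A,hash)
  {ABC}: card=60000; try (C,hash)→7200, (C,merge)→8400, (B,hash)→15900, (C,nl_idx)→65000, (B,merge)→110200, (C,nl)→121400 …(+1); best=7200 via (C,hash)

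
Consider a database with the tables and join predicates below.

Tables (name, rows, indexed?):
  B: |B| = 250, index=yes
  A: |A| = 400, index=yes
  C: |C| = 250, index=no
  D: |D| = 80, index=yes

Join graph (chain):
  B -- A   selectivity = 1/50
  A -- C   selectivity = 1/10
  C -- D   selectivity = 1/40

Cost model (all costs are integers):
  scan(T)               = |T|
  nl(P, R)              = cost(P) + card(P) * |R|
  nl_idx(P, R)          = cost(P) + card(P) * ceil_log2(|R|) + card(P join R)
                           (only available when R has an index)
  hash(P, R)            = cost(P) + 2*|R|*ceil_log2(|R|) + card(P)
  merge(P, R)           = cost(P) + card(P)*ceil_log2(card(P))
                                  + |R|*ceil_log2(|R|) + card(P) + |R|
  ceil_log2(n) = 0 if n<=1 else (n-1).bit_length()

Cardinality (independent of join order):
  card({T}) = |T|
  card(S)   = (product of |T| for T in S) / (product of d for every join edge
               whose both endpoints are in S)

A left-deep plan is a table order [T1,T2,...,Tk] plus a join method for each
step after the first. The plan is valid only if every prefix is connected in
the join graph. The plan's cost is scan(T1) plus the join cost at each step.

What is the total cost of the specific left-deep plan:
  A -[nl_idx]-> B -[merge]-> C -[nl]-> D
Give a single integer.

4031850

step 1: scan A: cost=400, card=400
step 2: join B via nl_idx
    card(P join B) = 400*250/(50) = 2000
    cost = 400 + 400*8 + 2000 = 5600
step 3: join C via merge
    card(P join C) = 2000*250/(10) = 50000
    cost = 5600 + 2000*11 + 250*8 + 2000 + 250 = 31850
step 4: join D via nl
    card(P join D) = 50000*80/(40) = 100000
    cost = 31850 + 50000*80 = 4031850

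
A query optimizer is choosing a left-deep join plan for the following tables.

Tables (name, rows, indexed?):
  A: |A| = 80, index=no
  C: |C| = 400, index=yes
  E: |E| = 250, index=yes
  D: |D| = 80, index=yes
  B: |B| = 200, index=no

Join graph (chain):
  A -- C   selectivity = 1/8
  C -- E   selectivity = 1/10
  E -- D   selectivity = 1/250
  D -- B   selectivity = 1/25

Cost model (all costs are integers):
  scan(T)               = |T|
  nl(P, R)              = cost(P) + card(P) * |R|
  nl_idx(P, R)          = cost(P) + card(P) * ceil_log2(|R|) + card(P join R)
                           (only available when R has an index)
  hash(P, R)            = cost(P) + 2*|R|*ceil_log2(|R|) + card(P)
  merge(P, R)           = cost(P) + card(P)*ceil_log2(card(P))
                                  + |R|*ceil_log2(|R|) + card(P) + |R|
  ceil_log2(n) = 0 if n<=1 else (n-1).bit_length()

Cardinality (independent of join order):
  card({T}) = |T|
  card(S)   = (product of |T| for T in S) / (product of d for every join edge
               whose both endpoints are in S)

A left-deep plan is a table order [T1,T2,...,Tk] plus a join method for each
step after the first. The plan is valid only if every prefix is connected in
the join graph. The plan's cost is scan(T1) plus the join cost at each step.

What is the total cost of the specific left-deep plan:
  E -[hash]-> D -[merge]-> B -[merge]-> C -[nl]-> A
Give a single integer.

2063100

step 1: scan E: cost=250, card=250
step 2: join D via hash
    card(P join D) = 250*80/(250) = 80
    cost = 250 + 2*80*7 + 250 = 1620
step 3: join B via merge
    card(P join B) = 80*200/(25) = 640
    cost = 1620 + 80*7 + 200*8 + 80 + 200 = 4060
step 4: join C via merge
    card(P join C) = 640*400/(10) = 25600
    cost = 4060 + 640*10 + 400*9 + 640 + 400 = 15100
step 5: join A via nl
    card(P join A) = 25600*80/(8) = 256000
    cost = 15100 + 25600*80 = 2063100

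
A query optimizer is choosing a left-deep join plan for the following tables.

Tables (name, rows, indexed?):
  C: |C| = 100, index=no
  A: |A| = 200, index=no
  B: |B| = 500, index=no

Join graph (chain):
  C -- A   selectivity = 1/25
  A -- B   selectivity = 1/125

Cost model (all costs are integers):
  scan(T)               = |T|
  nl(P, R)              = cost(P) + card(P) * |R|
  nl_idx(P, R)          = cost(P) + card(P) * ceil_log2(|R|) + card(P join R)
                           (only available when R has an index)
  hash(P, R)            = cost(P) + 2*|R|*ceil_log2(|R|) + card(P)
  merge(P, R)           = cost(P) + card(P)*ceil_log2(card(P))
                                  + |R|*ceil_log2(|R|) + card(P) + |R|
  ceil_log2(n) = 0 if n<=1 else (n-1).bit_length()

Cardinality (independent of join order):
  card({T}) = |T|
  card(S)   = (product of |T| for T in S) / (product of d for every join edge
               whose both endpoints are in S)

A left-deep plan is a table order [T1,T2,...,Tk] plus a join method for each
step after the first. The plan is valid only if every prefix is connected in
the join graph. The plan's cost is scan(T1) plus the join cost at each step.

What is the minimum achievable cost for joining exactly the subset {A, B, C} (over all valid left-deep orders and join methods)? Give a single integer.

6400

Selinger DP over subsets of {A,B,C}:
  {C}: scan cost=100, card=100
  {A}: scan cost=200, card=200
  {B}: scan cost=500, card=500
  {AC}: card=800; try (C,hash)→1800, (A,merge)→2700, (C,merge)→2800, (A,hash)→3400, (A,nl)→20100, (C,nl)→20200; best=1800 via (C,hash)
  {AB}: card=800; try (A,hash)→4200, (B,merge)→7000, (A,merge)→7300, (B,hash)→9400, (B,nl)→100200, (A,nl)→100500; best=4200 via (A,hash)
  {ABC}: card=3200; try (C,hash)→6400, (B,hash)→11600, (C,merge)→13800, (B,merge)→15600, (C,nl)→84200, (B,nl)→401800; best=6400 via (C,hash)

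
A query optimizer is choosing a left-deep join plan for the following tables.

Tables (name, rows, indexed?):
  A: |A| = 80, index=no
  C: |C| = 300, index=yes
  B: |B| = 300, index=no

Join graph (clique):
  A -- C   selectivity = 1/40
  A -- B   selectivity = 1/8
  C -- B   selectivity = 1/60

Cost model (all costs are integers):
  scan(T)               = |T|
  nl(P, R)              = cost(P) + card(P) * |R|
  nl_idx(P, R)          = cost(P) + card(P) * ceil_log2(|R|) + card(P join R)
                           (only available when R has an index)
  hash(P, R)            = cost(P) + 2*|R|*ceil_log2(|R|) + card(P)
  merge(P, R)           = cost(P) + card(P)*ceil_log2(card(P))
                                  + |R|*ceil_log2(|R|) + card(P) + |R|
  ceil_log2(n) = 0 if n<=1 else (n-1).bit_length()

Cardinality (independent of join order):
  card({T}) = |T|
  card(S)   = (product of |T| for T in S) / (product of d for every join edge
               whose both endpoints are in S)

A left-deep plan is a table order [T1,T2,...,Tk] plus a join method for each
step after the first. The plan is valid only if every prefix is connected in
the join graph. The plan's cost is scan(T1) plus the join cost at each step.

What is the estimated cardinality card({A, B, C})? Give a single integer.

Tables in S: A(80), B(300), C(300)
Edges inside S: A-C(d=40), A-B(d=8), C-B(d=60)
numerator = 80 * 300 * 300 = 7200000
denominator = 40 * 8 * 60 = 19200
card(S) = 7200000 / 19200 = 375

375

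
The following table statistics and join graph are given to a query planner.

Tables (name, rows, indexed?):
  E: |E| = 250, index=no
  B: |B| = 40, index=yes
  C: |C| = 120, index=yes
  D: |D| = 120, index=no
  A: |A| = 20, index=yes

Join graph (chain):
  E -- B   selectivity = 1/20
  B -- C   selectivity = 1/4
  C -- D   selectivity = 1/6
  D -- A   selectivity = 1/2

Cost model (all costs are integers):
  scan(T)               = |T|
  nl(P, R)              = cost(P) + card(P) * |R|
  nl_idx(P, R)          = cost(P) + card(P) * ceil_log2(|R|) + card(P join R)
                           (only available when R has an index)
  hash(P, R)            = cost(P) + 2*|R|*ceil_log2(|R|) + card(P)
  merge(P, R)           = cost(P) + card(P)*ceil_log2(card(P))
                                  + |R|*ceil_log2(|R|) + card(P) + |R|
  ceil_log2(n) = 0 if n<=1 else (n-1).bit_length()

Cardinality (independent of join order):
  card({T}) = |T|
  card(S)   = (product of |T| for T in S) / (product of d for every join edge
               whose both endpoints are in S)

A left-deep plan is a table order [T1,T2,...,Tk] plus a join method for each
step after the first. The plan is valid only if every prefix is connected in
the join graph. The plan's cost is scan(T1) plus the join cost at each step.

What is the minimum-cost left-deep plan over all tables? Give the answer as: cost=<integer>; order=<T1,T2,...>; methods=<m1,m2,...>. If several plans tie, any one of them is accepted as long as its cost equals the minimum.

Selinger DP (subsets sized 1..n):
  {E}: scan cost=250, card=250
  {B}: scan cost=40, card=40
  {C}: scan cost=120, card=120
  {D}: scan cost=120, card=120
  {A}: scan cost=20, card=20
  {BE}: card=500; try (B,hash)→980, (B,nl_idx)→2250, (E,merge)→2570, (B,merge)→2780, (E,hash)→4080, (E,nl)→10040 …(+1); best=980 via (B,hash)
  {BC}: card=1200; try (B,hash)→720, (C,merge)→1280, (B,merge)→1360, (C,nl_idx)→1520, (C,hash)→1760, (B,nl_idx)→2040 …(+2); best=720 via (B,hash)
  {CD}: card=2400; try (D,hash)→1920, (C,hash)→1920, (D,merge)→2040, (C,merge)→2040, (C,nl_idx)→3360, (D,nl)→14520 …(+1); best=1920 via (D,hash)
  {AD}: card=1200; try (A,hash)→440, (D,merge)→1100, (A,merge)→1200, (D,hash)→1720, (A,nl_idx)→1920, (D,nl)→2420 …(+1); best=440 via (A,hash)
  {BCE}: card=15000; try (C,hash)→3160, (E,hash)→5920, (C,merge)→6940, (E,merge)→17370, (C,nl_idx)→19480, (C,nl)→60980 …(+1); best=3160 via (C,hash)
  {BCD}: card=24000; try (D,hash)→3600, (B,hash)→4800, (D,merge)→16080, (B,merge)→33400, (B,nl_idx)→40320, (B,nl)→97920 …(+1); best=3600 via (D,hash)
  {ACD}: card=24000; try (C,hash)→3320, (A,hash)→4520, (C,merge)→15800, (C,nl_idx)→32840, (A,merge)→33240, (A,nl_idx)→37920 …(+2); best=3320 via (C,hash)
  {BCDE}: card=300000; try (D,hash)→19840, (E,hash)→31600, (D,merge)→229120, (E,merge)→389850, (D,nl)→1803160, (E,nl)→6003600; best=19840 via (D,hash)
  {ABCD}: card=240000; try (B,hash)→27800, (A,hash)→27800, (A,nl_idx)→363600, (B,nl_idx)→387320, (B,merge)→387600, (A,merge)→387720 …(+2); best=27800 via (B,hash)
  {ABCDE}: card=3000000; try (E,hash)→271800, (A,hash)→320040, (A,nl_idx)→4519840, (E,merge)→4590050, (A,nl)→6019840, (A,merge)→6019960 …(+1); best=271800 via (E,hash)

cost=271800; order=D,A,C,B,E; methods=hash,hash,hash,hash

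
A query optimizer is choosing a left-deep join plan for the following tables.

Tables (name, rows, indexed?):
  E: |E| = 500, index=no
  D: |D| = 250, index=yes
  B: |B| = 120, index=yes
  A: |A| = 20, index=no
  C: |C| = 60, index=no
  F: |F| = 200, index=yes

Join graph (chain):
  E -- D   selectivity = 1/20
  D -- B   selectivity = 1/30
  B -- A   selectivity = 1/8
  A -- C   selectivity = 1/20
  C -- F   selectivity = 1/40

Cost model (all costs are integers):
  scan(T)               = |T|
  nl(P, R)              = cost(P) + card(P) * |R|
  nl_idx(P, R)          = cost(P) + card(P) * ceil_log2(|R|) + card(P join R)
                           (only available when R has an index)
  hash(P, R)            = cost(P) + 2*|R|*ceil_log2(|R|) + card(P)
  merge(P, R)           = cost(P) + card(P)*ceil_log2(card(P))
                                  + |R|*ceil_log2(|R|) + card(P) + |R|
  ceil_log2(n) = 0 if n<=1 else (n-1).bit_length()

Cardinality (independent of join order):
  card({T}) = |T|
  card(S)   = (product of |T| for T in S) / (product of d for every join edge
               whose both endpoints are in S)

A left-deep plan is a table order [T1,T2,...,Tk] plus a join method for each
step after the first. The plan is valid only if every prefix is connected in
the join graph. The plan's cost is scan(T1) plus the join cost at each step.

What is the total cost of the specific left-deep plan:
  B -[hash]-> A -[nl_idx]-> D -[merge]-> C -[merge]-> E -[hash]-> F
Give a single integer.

step 1: scan B: cost=120, card=120
step 2: join A via hash
    card(P join A) = 120*20/(8) = 300
    cost = 120 + 2*20*5 + 120 = 440
step 3: join D via nl_idx
    card(P join D) = 300*250/(30) = 2500
    cost = 440 + 300*8 + 2500 = 5340
step 4: join C via merge
    card(P join C) = 2500*60/(20) = 7500
    cost = 5340 + 2500*12 + 60*6 + 2500 + 60 = 38260
step 5: join E via merge
    card(P join E) = 7500*500/(20) = 187500
    cost = 38260 + 7500*13 + 500*9 + 7500 + 500 = 148260
step 6: join F via hash
    card(P join F) = 187500*200/(40) = 937500
    cost = 148260 + 2*200*8 + 187500 = 338960

338960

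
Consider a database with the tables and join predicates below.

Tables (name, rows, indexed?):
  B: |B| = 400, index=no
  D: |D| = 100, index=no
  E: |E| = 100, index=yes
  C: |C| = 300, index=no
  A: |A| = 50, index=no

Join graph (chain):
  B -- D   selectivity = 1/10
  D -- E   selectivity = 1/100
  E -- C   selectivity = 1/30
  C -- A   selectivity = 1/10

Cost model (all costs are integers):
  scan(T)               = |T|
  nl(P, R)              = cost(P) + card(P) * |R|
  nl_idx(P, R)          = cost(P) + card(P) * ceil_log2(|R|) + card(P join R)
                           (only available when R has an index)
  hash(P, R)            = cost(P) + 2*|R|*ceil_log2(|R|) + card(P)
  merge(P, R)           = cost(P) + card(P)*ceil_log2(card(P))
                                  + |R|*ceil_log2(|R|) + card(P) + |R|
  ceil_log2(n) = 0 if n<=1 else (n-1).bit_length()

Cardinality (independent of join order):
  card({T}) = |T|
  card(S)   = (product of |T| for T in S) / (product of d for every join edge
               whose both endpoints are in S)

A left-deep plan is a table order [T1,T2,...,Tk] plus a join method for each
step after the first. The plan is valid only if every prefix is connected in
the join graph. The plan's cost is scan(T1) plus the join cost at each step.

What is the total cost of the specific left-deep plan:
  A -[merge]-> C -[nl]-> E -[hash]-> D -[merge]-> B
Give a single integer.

step 1: scan A: cost=50, card=50
step 2: join C via merge
    card(P join C) = 50*300/(10) = 1500
    cost = 50 + 50*6 + 300*9 + 50 + 300 = 3400
step 3: join E via nl
    card(P join E) = 1500*100/(30) = 5000
    cost = 3400 + 1500*100 = 153400
step 4: join D via hash
    card(P join D) = 5000*100/(100) = 5000
    cost = 153400 + 2*100*7 + 5000 = 159800
step 5: join B via merge
    card(P join B) = 5000*400/(10) = 200000
    cost = 159800 + 5000*13 + 400*9 + 5000 + 400 = 233800

233800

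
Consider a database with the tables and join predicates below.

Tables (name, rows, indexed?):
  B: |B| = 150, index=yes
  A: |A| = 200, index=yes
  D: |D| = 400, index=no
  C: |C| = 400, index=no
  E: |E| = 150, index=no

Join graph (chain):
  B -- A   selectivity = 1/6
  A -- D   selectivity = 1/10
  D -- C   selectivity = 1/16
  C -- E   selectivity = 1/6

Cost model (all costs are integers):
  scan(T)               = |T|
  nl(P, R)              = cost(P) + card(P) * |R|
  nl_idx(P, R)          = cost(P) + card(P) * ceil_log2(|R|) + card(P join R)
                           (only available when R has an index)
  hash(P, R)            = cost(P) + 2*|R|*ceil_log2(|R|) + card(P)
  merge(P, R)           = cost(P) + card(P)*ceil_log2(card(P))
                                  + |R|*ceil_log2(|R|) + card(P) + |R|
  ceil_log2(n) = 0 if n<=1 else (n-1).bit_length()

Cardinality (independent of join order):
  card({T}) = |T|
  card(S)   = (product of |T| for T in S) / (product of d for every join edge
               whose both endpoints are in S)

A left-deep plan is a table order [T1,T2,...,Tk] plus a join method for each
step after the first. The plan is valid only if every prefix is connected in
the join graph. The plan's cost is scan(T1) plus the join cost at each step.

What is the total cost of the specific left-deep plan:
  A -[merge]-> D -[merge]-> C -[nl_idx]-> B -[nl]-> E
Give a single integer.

step 1: scan A: cost=200, card=200
step 2: join D via merge
    card(P join D) = 200*400/(10) = 8000
    cost = 200 + 200*8 + 400*9 + 200 + 400 = 6000
step 3: join C via merge
    card(P join C) = 8000*400/(16) = 200000
    cost = 6000 + 8000*13 + 400*9 + 8000 + 400 = 122000
step 4: join B via nl_idx
    card(P join B) = 200000*150/(6) = 5000000
    cost = 122000 + 200000*8 + 5000000 = 6722000
step 5: join E via nl
    card(P join E) = 5000000*150/(6) = 125000000
    cost = 6722000 + 5000000*150 = 756722000

756722000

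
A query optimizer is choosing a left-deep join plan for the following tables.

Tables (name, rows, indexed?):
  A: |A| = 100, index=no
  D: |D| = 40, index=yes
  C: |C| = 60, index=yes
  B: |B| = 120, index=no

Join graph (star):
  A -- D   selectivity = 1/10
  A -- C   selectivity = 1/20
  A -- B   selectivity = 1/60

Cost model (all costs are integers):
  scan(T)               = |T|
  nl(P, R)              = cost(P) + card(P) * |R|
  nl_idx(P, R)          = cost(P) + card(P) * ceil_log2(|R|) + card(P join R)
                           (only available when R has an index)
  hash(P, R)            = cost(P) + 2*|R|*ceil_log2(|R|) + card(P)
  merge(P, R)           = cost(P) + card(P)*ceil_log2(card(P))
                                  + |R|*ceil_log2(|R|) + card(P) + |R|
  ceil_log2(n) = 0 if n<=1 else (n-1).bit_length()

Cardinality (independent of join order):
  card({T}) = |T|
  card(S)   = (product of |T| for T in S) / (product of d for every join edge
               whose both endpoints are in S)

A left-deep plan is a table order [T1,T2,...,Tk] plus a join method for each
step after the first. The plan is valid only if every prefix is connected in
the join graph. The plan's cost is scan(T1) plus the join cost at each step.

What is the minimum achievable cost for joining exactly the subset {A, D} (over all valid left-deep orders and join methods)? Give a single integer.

680

Selinger DP over subsets of {A,D}:
  {A}: scan cost=100, card=100
  {D}: scan cost=40, card=40
  {AD}: card=400; try (D,hash)→680, (D,nl_idx)→1100, (A,merge)→1120, (D,merge)→1180, (A,hash)→1480, (A,nl)→4040 …(+1); best=680 via (D,hash)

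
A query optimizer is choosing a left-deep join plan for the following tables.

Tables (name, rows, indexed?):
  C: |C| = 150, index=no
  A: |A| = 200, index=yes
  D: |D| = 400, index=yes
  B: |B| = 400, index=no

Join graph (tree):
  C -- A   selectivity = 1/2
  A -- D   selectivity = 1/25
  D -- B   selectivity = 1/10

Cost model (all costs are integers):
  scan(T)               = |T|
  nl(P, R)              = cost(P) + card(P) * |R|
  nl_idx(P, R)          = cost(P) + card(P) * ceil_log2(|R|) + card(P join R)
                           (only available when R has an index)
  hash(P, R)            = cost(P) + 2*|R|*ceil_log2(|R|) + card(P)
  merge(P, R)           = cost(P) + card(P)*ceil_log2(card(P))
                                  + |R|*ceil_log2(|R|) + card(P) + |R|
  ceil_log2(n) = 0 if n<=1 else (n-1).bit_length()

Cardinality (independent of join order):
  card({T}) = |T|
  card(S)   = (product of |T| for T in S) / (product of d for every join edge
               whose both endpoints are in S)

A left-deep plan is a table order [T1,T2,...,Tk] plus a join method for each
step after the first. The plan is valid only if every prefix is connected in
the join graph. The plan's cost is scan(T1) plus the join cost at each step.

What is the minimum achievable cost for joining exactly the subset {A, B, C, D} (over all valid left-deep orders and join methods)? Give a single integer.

144800

Selinger DP over subsets of {A,B,C,D}:
  {C}: scan cost=150, card=150
  {A}: scan cost=200, card=200
  {D}: scan cost=400, card=400
  {B}: scan cost=400, card=400
  {AC}: card=15000; try (C,hash)→2800, (A,merge)→3300, (C,merge)→3350, (A,hash)→3500, (A,nl_idx)→16350, (A,nl)→30150 …(+1); best=2800 via (C,hash)
  {AD}: card=3200; try (A,hash)→4000, (D,nl_idx)→5200, (D,merge)→6000, (A,merge)→6200, (A,nl_idx)→6800, (D,hash)→7600 …(+2); best=4000 via (A,hash)
  {BD}: card=16000; try (D,hash)→8000, (B,hash)→8000, (D,merge)→8400, (B,merge)→8400, (D,nl_idx)→20000, (D,nl)→160400 …(+1); best=8000 via (D,hash)
  {ACD}: card=240000; try (C,hash)→9600, (D,hash)→25000, (C,merge)→46950, (D,merge)→231800, (D,nl_idx)→377800, (C,nl)→484000 …(+1); best=9600 via (C,hash)
  {ABD}: card=128000; try (B,hash)→14400, (A,hash)→27200, (B,merge)→49600, (A,merge)→249800, (A,nl_idx)→264000, (B,nl)→1284000 …(+1); best=14400 via (B,hash)
  {ABCD}: card=9600000; try (C,hash)→144800, (B,hash)→256800, (C,merge)→2319750, (B,merge)→4573600, (C,nl)→19214400, (B,nl)→96009600; best=144800 via (C,hash)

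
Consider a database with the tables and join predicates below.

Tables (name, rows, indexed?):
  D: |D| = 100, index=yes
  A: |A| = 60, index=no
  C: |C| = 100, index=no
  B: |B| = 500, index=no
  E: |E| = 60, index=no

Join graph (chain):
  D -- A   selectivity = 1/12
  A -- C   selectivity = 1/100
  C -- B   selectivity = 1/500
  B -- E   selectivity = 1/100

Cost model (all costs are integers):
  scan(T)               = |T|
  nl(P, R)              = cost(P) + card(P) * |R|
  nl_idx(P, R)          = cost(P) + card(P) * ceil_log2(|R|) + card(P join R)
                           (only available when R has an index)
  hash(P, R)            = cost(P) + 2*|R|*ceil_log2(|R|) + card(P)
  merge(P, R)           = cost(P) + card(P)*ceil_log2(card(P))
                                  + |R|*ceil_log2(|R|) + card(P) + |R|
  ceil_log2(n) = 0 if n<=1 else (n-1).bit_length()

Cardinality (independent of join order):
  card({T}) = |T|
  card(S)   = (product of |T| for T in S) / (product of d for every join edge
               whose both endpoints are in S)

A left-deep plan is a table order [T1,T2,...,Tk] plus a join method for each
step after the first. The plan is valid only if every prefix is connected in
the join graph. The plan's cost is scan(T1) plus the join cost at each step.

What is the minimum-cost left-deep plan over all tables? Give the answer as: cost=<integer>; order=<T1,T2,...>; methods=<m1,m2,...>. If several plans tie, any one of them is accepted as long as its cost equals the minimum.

cost=4552; order=B,C,A,E,D; methods=hash,hash,hash,nl_idx

Selinger DP (subsets sized 1..n):
  {D}: scan cost=100, card=100
  {A}: scan cost=60, card=60
  {C}: scan cost=100, card=100
  {B}: scan cost=500, card=500
  {E}: scan cost=60, card=60
  {AD}: card=500; try (A,hash)→920, (D,nl_idx)→980, (D,merge)→1280, (A,merge)→1320, (D,hash)→1520, (D,nl)→6060 …(+1); best=920 via (A,hash)
  {AC}: card=60; try (A,hash)→920, (C,merge)→1280, (A,merge)→1320, (C,hash)→1520, (C,nl)→6060, (A,nl)→6100; best=920 via (A,hash)
  {BC}: card=100; try (C,hash)→2400, (B,merge)→5900, (C,merge)→6300, (B,hash)→9200, (B,nl)→50100, (C,nl)→50500; best=2400 via (C,hash)
  {BE}: card=300; try (E,hash)→1720, (B,merge)→5480, (E,merge)→5920, (B,hash)→9120, (B,nl)→30060, (E,nl)→30500; best=1720 via (E,hash)
  {ACD}: card=500; try (D,nl_idx)→1840, (D,merge)→2140, (D,hash)→2380, (C,hash)→2820, (C,merge)→6720, (D,nl)→6920 …(+1); best=1840 via (D,nl_idx)
  {ABC}: card=60; try (A,hash)→3220, (A,merge)→3620, (B,merge)→6340, (A,nl)→8400, (B,hash)→9980, (B,nl)→30920; best=3220 via (A,hash)
  {BCE}: card=60; try (E,hash)→3220, (C,hash)→3420, (E,merge)→3620, (C,merge)→5520, (E,nl)→8400, (C,nl)→31720; best=3220 via (E,hash)
  {ABCD}: card=500; try (D,nl_idx)→4140, (D,merge)→4440, (D,hash)→4680, (D,nl)→9220, (B,hash)→11340, (B,merge)→11840 …(+1); best=4140 via (D,nl_idx)
  {ABCE}: card=36; try (E,hash)→4000, (A,hash)→4000, (E,merge)→4060, (A,merge)→4060, (E,nl)→6820, (A,nl)→6820; best=4000 via (E,hash)
  {ABCDE}: card=300; try (D,nl_idx)→4552, (D,merge)→5052, (E,hash)→5360, (D,hash)→5436, (D,nl)→7600, (E,merge)→9560 …(+1); best=4552 via (D,nl_idx)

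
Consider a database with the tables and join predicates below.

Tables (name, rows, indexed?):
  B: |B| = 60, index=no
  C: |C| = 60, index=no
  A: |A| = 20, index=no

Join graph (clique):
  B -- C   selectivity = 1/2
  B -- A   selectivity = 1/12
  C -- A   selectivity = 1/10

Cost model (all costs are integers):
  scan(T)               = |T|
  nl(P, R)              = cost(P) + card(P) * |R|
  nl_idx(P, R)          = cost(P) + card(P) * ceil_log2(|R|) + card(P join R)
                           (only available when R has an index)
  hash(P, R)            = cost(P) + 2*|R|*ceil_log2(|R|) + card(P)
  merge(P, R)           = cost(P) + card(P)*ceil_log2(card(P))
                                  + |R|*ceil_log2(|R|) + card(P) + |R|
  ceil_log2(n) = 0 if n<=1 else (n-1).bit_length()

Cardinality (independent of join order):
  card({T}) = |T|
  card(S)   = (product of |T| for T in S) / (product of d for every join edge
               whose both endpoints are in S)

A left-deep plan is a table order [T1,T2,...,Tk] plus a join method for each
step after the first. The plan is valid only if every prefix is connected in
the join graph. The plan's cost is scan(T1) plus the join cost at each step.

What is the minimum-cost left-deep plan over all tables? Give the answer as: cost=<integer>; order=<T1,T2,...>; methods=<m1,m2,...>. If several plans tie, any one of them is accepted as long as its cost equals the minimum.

cost=1140; order=B,A,C; methods=hash,hash

Selinger DP (subsets sized 1..n):
  {B}: scan cost=60, card=60
  {C}: scan cost=60, card=60
  {A}: scan cost=20, card=20
  {BC}: card=1800; try (C,hash)→840, (B,hash)→840, (C,merge)→900, (B,merge)→900, (C,nl)→3660, (B,nl)→3660; best=840 via (C,hash)
  {AB}: card=100; try (A,hash)→320, (B,merge)→560, (A,merge)→600, (B,hash)→760, (B,nl)→1220, (A,nl)→1260; best=320 via (A,hash)
  {AC}: card=120; try (A,hash)→320, (C,merge)→560, (A,merge)→600, (C,hash)→760, (C,nl)→1220, (A,nl)→1260; best=320 via (A,hash)
  {ABC}: card=300; try (C,hash)→1140, (B,hash)→1160, (C,merge)→1540, (B,merge)→1700, (A,hash)→2840, (C,nl)→6320 …(+3); best=1140 via (C,hash)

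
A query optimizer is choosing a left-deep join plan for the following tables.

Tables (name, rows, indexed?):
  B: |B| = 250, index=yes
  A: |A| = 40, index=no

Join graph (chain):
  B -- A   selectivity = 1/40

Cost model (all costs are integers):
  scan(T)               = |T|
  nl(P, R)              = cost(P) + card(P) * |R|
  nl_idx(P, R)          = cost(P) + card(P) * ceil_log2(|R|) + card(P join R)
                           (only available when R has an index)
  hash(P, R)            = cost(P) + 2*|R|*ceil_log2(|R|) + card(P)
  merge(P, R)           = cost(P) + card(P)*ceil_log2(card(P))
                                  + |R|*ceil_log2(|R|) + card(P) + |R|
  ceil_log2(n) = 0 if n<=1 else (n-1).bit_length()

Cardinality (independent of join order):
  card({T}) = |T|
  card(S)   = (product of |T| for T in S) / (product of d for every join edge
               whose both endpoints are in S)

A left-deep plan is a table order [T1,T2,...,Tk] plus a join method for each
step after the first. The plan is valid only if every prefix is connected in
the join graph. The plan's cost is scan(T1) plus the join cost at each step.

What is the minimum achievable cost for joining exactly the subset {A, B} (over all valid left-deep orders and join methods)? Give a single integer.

Selinger DP over subsets of {A,B}:
  {B}: scan cost=250, card=250
  {A}: scan cost=40, card=40
  {AB}: card=250; try (B,nl_idx)→610, (A,hash)→980, (B,merge)→2570, (A,merge)→2780, (B,hash)→4080, (B,nl)→10040 …(+1); best=610 via (B,nl_idx)

610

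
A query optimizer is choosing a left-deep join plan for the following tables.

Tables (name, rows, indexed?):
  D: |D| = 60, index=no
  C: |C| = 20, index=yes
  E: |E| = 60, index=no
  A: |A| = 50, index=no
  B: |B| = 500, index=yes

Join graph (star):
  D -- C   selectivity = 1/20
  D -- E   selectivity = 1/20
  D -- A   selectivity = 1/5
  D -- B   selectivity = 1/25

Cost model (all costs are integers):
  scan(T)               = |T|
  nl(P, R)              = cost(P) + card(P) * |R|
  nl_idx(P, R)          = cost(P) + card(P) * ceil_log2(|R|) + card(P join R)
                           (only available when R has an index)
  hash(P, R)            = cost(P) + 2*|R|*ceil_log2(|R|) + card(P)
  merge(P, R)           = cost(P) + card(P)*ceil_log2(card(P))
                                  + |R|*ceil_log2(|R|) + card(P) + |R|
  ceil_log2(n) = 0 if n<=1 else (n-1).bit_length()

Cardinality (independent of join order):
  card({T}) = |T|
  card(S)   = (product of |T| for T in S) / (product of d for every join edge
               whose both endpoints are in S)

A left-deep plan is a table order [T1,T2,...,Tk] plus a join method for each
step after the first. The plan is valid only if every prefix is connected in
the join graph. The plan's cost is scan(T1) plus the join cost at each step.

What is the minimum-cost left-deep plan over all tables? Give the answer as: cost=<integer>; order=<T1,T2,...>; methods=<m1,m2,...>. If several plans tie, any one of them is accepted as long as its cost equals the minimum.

Selinger DP (subsets sized 1..n):
  {D}: scan cost=60, card=60
  {C}: scan cost=20, card=20
  {E}: scan cost=60, card=60
  {A}: scan cost=50, card=50
  {B}: scan cost=500, card=500
  {CD}: card=60; try (C,hash)→320, (C,nl_idx)→420, (D,merge)→560, (C,merge)→600, (D,hash)→760, (D,nl)→1220 …(+1); best=320 via (C,hash)
  {DE}: card=180; try (E,hash)→840, (D,hash)→840, (E,merge)→900, (D,merge)→900, (E,nl)→3660, (D,nl)→3660; best=840 via (E,hash)
  {AD}: card=600; try (A,hash)→720, (D,hash)→820, (D,merge)→820, (A,merge)→830, (D,nl)→3050, (A,nl)→3060; best=720 via (A,hash)
  {BD}: card=1200; try (D,hash)→1720, (B,nl_idx)→1800, (B,merge)→5480, (D,merge)→5920, (B,hash)→9120, (B,nl)→30060 …(+1); best=1720 via (D,hash)
  {CDE}: card=180; try (E,hash)→1100, (E,merge)→1160, (C,hash)→1220, (C,nl_idx)→1920, (C,merge)→2580, (E,nl)→3920 …(+1); best=1100 via (E,hash)
  {ACD}: card=600; try (A,hash)→980, (A,merge)→1090, (C,hash)→1520, (A,nl)→3320, (C,nl_idx)→4320, (C,merge)→7440 …(+1); best=980 via (A,hash)
  {BCD}: card=1200; try (B,nl_idx)→2060, (C,hash)→3120, (B,merge)→5740, (C,nl_idx)→8920, (B,hash)→9380, (C,merge)→16240 …(+2); best=2060 via (B,nl_idx)
  {ADE}: card=1800; try (A,hash)→1620, (E,hash)→2040, (A,merge)→2810, (E,merge)→7740, (A,nl)→9840, (E,nl)→36720; best=1620 via (A,hash)
  {BDE}: card=3600; try (E,hash)→3640, (B,nl_idx)→6060, (B,merge)→7460, (B,hash)→10020, (E,merge)→16540, (E,nl)→73720 …(+1); best=3640 via (E,hash)
  {ABD}: card=12000; try (A,hash)→3520, (B,hash)→10320, (B,merge)→12320, (A,merge)→16470, (B,nl_idx)→18120, (A,nl)→61720 …(+1); best=3520 via (A,hash)
  {ACDE}: card=1800; try (A,hash)→1880, (E,hash)→2300, (A,merge)→3070, (C,hash)→3620, (E,merge)→8000, (A,nl)→10100 …(+4); best=1880 via (A,hash)
  {BCDE}: card=3600; try (E,hash)→3980, (B,nl_idx)→6320, (C,hash)→7440, (B,merge)→7720, (B,hash)→10280, (E,merge)→16880 …(+5); best=3980 via (E,hash)
  {ABCD}: card=12000; try (A,hash)→3860, (B,hash)→10580, (B,merge)→12580, (C,hash)→15720, (A,merge)→16810, (B,nl_idx)→18380 …(+5); best=3860 via (A,hash)
  {ABDE}: card=36000; try (A,hash)→7840, (B,hash)→12420, (E,hash)→16240, (B,merge)→28220, (A,merge)→50790, (B,nl_idx)→53820 …(+4); best=7840 via (A,hash)
  {ABCDE}: card=36000; try (A,hash)→8180, (B,hash)→12680, (E,hash)→16580, (B,merge)→28480, (C,hash)→44040, (A,merge)→51130 …(+8); best=8180 via (A,hash)

cost=8180; order=D,C,B,E,A; methods=hash,nl_idx,hash,hash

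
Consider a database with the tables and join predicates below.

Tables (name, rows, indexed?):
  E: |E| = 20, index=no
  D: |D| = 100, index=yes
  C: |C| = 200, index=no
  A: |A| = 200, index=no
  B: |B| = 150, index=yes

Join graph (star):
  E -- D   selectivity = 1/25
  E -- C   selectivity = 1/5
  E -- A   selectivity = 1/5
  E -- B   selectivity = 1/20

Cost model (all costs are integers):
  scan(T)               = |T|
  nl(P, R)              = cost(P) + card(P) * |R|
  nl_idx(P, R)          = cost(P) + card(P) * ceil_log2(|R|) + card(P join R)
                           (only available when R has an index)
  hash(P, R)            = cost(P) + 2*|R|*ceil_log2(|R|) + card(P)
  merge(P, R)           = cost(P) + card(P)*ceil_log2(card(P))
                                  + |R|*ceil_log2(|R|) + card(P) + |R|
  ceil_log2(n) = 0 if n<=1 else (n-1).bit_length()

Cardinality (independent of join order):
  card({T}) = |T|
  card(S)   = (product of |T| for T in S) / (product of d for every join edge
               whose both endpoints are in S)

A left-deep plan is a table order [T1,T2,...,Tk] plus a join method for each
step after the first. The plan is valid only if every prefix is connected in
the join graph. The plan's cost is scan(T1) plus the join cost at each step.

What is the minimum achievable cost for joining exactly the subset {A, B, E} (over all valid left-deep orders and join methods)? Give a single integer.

3480

Selinger DP over subsets of {A,B,E}:
  {E}: scan cost=20, card=20
  {A}: scan cost=200, card=200
  {B}: scan cost=150, card=150
  {AE}: card=800; try (E,hash)→600, (A,merge)→1940, (E,merge)→2120, (A,hash)→3240, (A,nl)→4020, (E,nl)→4200; best=600 via (E,hash)
  {BE}: card=150; try (B,nl_idx)→330, (E,hash)→500, (B,merge)→1490, (E,merge)→1620, (B,hash)→2440, (B,nl)→3020 …(+1); best=330 via (B,nl_idx)
  {ABE}: card=6000; try (A,merge)→3480, (A,hash)→3680, (B,hash)→3800, (B,merge)→10750, (B,nl_idx)→13000, (A,nl)→30330 …(+1); best=3480 via (A,merge)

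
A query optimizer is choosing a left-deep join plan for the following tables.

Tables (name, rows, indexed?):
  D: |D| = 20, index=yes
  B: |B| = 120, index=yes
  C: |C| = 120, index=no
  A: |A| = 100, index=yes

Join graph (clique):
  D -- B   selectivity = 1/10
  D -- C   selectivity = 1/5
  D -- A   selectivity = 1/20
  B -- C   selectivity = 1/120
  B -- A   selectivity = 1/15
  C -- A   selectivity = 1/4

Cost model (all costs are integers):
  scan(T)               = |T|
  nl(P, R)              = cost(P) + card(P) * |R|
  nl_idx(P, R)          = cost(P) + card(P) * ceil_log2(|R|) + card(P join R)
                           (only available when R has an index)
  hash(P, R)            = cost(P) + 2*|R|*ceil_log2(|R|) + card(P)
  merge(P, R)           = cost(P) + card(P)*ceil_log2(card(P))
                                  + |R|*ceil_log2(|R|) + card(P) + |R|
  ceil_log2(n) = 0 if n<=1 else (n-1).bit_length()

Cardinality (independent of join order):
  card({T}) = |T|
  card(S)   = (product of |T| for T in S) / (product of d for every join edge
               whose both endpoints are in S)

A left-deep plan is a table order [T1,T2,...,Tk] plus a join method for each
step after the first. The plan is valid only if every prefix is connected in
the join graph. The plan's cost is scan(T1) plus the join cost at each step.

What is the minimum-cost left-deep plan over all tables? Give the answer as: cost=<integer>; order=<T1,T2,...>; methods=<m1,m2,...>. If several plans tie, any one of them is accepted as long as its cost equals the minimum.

Selinger DP (subsets sized 1..n):
  {D}: scan cost=20, card=20
  {B}: scan cost=120, card=120
  {C}: scan cost=120, card=120
  {A}: scan cost=100, card=100
  {BD}: card=240; try (B,nl_idx)→400, (D,hash)→440, (D,nl_idx)→960, (B,merge)→1100, (D,merge)→1200, (B,hash)→1720 …(+2); best=400 via (B,nl_idx)
  {CD}: card=480; try (D,hash)→440, (C,merge)→1100, (D,merge)→1200, (D,nl_idx)→1200, (C,hash)→1720, (C,nl)→2420 …(+1); best=440 via (D,hash)
  {AD}: card=100; try (A,nl_idx)→260, (D,hash)→400, (D,nl_idx)→700, (A,merge)→940, (D,merge)→1020, (A,hash)→1440 …(+2); best=260 via (A,nl_idx)
  {BC}: card=120; try (B,nl_idx)→1080, (C,hash)→1920, (B,hash)→1920, (C,merge)→2040, (B,merge)→2040, (C,nl)→14520 …(+1); best=1080 via (B,nl_idx)
  {AB}: card=800; try (B,nl_idx)→1600, (A,hash)→1640, (A,nl_idx)→1760, (B,merge)→1860, (B,hash)→1880, (A,merge)→1880 …(+2); best=1600 via (B,nl_idx)
  {AC}: card=3000; try (A,hash)→1640, (C,merge)→1860, (C,hash)→1880, (A,merge)→1880, (A,nl_idx)→3960, (C,nl)→12100 …(+1); best=1640 via (A,hash)
  {BCD}: card=48; try (D,hash)→1400, (D,nl_idx)→1728, (D,merge)→2160, (C,hash)→2320, (B,hash)→2600, (D,nl)→3480 …(+5); best=1400 via (D,hash)
  {ABD}: card=80; try (B,nl_idx)→1040, (B,merge)→2020, (B,hash)→2040, (A,hash)→2040, (A,nl_idx)→2160, (D,hash)→2600 …(+6); best=1040 via (B,nl_idx)
  {ACD}: card=600; try (C,merge)→2020, (C,hash)→2040, (A,hash)→2320, (A,nl_idx)→4400, (D,hash)→4840, (A,merge)→6040 …(+5); best=2020 via (C,merge)
  {ABC}: card=200; try (A,nl_idx)→2120, (A,hash)→2600, (A,merge)→2840, (C,hash)→4080, (B,hash)→6320, (C,merge)→11360 …(+5); best=2120 via (A,nl_idx)
  {ABCD}: card=4; try (A,nl_idx)→1740, (D,hash)→2520, (A,merge)→2536, (C,merge)→2640, (C,hash)→2800, (A,hash)→2848 …(+9); best=1740 via (A,nl_idx)

cost=1740; order=C,B,D,A; methods=nl_idx,hash,nl_idx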